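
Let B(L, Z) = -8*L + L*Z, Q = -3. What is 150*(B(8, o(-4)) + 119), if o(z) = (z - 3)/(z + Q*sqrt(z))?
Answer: 115650/13 - 12600*I/13 ≈ 8896.2 - 969.23*I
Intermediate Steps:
o(z) = (-3 + z)/(z - 3*sqrt(z)) (o(z) = (z - 3)/(z - 3*sqrt(z)) = (-3 + z)/(z - 3*sqrt(z)))
150*(B(8, o(-4)) + 119) = 150*(8*(-8 + (3 - 1*(-4))/(-1*(-4) + 3*sqrt(-4))) + 119) = 150*(8*(-8 + (3 + 4)/(4 + 3*(2*I))) + 119) = 150*(8*(-8 + 7/(4 + 6*I)) + 119) = 150*(8*(-8 + ((4 - 6*I)/52)*7) + 119) = 150*(8*(-8 + 7*(4 - 6*I)/52) + 119) = 150*((-64 + 14*(4 - 6*I)/13) + 119) = 150*(55 + 14*(4 - 6*I)/13) = 8250 + 2100*(4 - 6*I)/13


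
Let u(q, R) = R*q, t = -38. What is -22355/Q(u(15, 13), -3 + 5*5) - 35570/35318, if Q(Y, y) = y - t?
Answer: -79166809/211908 ≈ -373.59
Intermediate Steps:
Q(Y, y) = 38 + y (Q(Y, y) = y - 1*(-38) = y + 38 = 38 + y)
-22355/Q(u(15, 13), -3 + 5*5) - 35570/35318 = -22355/(38 + (-3 + 5*5)) - 35570/35318 = -22355/(38 + (-3 + 25)) - 35570*1/35318 = -22355/(38 + 22) - 17785/17659 = -22355/60 - 17785/17659 = -22355*1/60 - 17785/17659 = -4471/12 - 17785/17659 = -79166809/211908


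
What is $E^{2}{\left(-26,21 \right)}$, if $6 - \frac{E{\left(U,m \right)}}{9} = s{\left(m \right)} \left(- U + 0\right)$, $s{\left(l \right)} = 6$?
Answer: $1822500$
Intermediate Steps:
$E{\left(U,m \right)} = 54 + 54 U$ ($E{\left(U,m \right)} = 54 - 9 \cdot 6 \left(- U + 0\right) = 54 - 9 \cdot 6 \left(- U\right) = 54 - 9 \left(- 6 U\right) = 54 + 54 U$)
$E^{2}{\left(-26,21 \right)} = \left(54 + 54 \left(-26\right)\right)^{2} = \left(54 - 1404\right)^{2} = \left(-1350\right)^{2} = 1822500$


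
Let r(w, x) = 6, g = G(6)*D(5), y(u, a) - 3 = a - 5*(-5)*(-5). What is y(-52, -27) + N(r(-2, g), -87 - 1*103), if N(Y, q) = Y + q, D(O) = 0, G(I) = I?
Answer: -333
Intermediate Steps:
y(u, a) = -122 + a (y(u, a) = 3 + (a - 5*(-5)*(-5)) = 3 + (a + 25*(-5)) = 3 + (a - 125) = 3 + (-125 + a) = -122 + a)
g = 0 (g = 6*0 = 0)
y(-52, -27) + N(r(-2, g), -87 - 1*103) = (-122 - 27) + (6 + (-87 - 1*103)) = -149 + (6 + (-87 - 103)) = -149 + (6 - 190) = -149 - 184 = -333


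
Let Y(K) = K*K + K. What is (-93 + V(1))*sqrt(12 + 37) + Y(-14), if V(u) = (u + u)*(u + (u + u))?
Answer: -427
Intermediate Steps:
V(u) = 6*u**2 (V(u) = (2*u)*(u + 2*u) = (2*u)*(3*u) = 6*u**2)
Y(K) = K + K**2 (Y(K) = K**2 + K = K + K**2)
(-93 + V(1))*sqrt(12 + 37) + Y(-14) = (-93 + 6*1**2)*sqrt(12 + 37) - 14*(1 - 14) = (-93 + 6*1)*sqrt(49) - 14*(-13) = (-93 + 6)*7 + 182 = -87*7 + 182 = -609 + 182 = -427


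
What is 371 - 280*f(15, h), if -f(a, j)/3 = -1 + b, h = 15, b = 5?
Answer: 3731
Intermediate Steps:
f(a, j) = -12 (f(a, j) = -3*(-1 + 5) = -3*4 = -12)
371 - 280*f(15, h) = 371 - 280*(-12) = 371 + 3360 = 3731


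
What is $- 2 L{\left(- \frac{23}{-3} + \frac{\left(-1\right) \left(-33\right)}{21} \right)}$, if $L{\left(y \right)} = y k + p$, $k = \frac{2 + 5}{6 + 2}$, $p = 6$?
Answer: $- \frac{169}{6} \approx -28.167$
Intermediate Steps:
$k = \frac{7}{8} \approx 0.875$
$L{\left(y \right)} = 6 + \frac{7 y}{8}$ ($L{\left(y \right)} = y \frac{7}{8} + 6 = \frac{7 y}{8} + 6 = 6 + \frac{7 y}{8}$)
$- 2 L{\left(- \frac{23}{-3} + \frac{\left(-1\right) \left(-33\right)}{21} \right)} = - 2 \left(6 + \frac{7 \left(- \frac{23}{-3} + \frac{\left(-1\right) \left(-33\right)}{21}\right)}{8}\right) = - 2 \left(6 + \frac{7 \left(\left(-23\right) \left(- \frac{1}{3}\right) + 33 \cdot \frac{1}{21}\right)}{8}\right) = - 2 \left(6 + \frac{7 \left(\frac{23}{3} + \frac{11}{7}\right)}{8}\right) = - 2 \left(6 + \frac{7}{8} \cdot \frac{194}{21}\right) = - 2 \left(6 + \frac{97}{12}\right) = \left(-2\right) \frac{169}{12} = - \frac{169}{6}$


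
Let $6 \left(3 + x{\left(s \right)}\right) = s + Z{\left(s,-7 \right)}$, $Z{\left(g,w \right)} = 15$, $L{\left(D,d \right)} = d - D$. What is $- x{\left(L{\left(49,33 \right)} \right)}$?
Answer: $\frac{19}{6} \approx 3.1667$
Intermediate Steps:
$x{\left(s \right)} = - \frac{1}{2} + \frac{s}{6}$ ($x{\left(s \right)} = -3 + \frac{s + 15}{6} = -3 + \frac{15 + s}{6} = -3 + \left(\frac{5}{2} + \frac{s}{6}\right) = - \frac{1}{2} + \frac{s}{6}$)
$- x{\left(L{\left(49,33 \right)} \right)} = - (- \frac{1}{2} + \frac{33 - 49}{6}) = - (- \frac{1}{2} + \frac{1}{6} \left(-16\right)) = - (- \frac{1}{2} - \frac{8}{3}) = \left(-1\right) \left(- \frac{19}{6}\right) = \frac{19}{6}$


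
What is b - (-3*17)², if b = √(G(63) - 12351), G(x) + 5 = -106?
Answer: -2601 + I*√12462 ≈ -2601.0 + 111.63*I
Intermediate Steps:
G(x) = -111 (G(x) = -5 - 106 = -111)
b = I*√12462 (b = √(-111 - 12351) = √(-12462) = I*√12462 ≈ 111.63*I)
b - (-3*17)² = I*√12462 - (-3*17)² = I*√12462 - 1*(-51)² = I*√12462 - 1*2601 = I*√12462 - 2601 = -2601 + I*√12462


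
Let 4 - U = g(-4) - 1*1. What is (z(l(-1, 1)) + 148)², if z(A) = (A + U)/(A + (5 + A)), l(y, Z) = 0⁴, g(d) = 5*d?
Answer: 23409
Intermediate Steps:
l(y, Z) = 0
U = 25 (U = 4 - (5*(-4) - 1*1) = 4 - (-20 - 1) = 4 - 1*(-21) = 4 + 21 = 25)
z(A) = (25 + A)/(5 + 2*A) (z(A) = (A + 25)/(A + (5 + A)) = (25 + A)/(5 + 2*A))
(z(l(-1, 1)) + 148)² = ((25 + 0)/(5 + 2*0) + 148)² = (25/(5 + 0) + 148)² = (25/5 + 148)² = ((⅕)*25 + 148)² = (5 + 148)² = 153² = 23409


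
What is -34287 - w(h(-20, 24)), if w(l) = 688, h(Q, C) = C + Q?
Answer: -34975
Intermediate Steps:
-34287 - w(h(-20, 24)) = -34287 - 1*688 = -34287 - 688 = -34975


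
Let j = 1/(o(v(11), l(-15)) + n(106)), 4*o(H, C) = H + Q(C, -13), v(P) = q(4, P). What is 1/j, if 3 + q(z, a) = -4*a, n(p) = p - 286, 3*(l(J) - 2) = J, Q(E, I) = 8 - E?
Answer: -189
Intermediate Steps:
l(J) = 2 + J/3
n(p) = -286 + p
q(z, a) = -3 - 4*a
v(P) = -3 - 4*P
o(H, C) = 2 - C/4 + H/4 (o(H, C) = (H + (8 - C))/4 = (8 + H - C)/4 = 2 - C/4 + H/4)
j = -1/189 (j = 1/((2 - (2 + (1/3)*(-15))/4 + (-3 - 4*11)/4) + (-286 + 106)) = 1/((2 - (2 - 5)/4 + (-3 - 44)/4) - 180) = 1/((2 - 1/4*(-3) + (1/4)*(-47)) - 180) = 1/((2 + 3/4 - 47/4) - 180) = 1/(-9 - 180) = 1/(-189) = -1/189 ≈ -0.0052910)
1/j = 1/(-1/189) = -189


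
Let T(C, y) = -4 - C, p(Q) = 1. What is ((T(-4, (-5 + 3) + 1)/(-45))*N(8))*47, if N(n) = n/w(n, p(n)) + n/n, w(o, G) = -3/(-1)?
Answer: 0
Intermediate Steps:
w(o, G) = 3 (w(o, G) = -3*(-1) = 3)
N(n) = 1 + n/3 (N(n) = n/3 + n/n = n*(1/3) + 1 = n/3 + 1 = 1 + n/3)
((T(-4, (-5 + 3) + 1)/(-45))*N(8))*47 = (((-4 - 1*(-4))/(-45))*(1 + (1/3)*8))*47 = (((-4 + 4)*(-1/45))*(1 + 8/3))*47 = ((0*(-1/45))*(11/3))*47 = (0*(11/3))*47 = 0*47 = 0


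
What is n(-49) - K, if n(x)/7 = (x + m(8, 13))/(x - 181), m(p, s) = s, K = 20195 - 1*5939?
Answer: -1639314/115 ≈ -14255.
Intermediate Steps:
K = 14256 (K = 20195 - 5939 = 14256)
n(x) = 7*(13 + x)/(-181 + x) (n(x) = 7*((x + 13)/(x - 181)) = 7*((13 + x)/(-181 + x)) = 7*(13 + x)/(-181 + x))
n(-49) - K = 7*(13 - 49)/(-181 - 49) - 1*14256 = 7*(-36)/(-230) - 14256 = 7*(-1/230)*(-36) - 14256 = 126/115 - 14256 = -1639314/115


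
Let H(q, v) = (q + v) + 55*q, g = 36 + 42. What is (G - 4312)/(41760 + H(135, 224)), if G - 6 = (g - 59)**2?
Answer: -3945/49544 ≈ -0.079626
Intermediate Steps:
g = 78
H(q, v) = v + 56*q
G = 367 (G = 6 + (78 - 59)**2 = 6 + 19**2 = 6 + 361 = 367)
(G - 4312)/(41760 + H(135, 224)) = (367 - 4312)/(41760 + (224 + 56*135)) = -3945/(41760 + (224 + 7560)) = -3945/(41760 + 7784) = -3945/49544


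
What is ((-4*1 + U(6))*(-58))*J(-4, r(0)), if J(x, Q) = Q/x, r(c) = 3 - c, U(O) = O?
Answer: 87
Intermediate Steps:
((-4*1 + U(6))*(-58))*J(-4, r(0)) = ((-4*1 + 6)*(-58))*((3 - 1*0)/(-4)) = ((-4 + 6)*(-58))*((3 + 0)*(-¼)) = (2*(-58))*(3*(-¼)) = -116*(-¾) = 87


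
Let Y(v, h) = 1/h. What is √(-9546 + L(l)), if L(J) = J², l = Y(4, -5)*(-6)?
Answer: I*√238614/5 ≈ 97.696*I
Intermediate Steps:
l = 6/5 (l = -6/(-5) = -⅕*(-6) = 6/5 ≈ 1.2000)
√(-9546 + L(l)) = √(-9546 + (6/5)²) = √(-9546 + 36/25) = √(-238614/25) = I*√238614/5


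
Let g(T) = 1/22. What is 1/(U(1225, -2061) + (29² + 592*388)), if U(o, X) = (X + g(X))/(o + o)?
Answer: 53900/12425898959 ≈ 4.3377e-6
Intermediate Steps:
g(T) = 1/22
U(o, X) = (1/22 + X)/(2*o) (U(o, X) = (X + 1/22)/(o + o) = (1/22 + X)/((2*o)) = (1/22 + X)*(1/(2*o)) = (1/22 + X)/(2*o))
1/(U(1225, -2061) + (29² + 592*388)) = 1/((1/44)*(1 + 22*(-2061))/1225 + (29² + 592*388)) = 1/((1/44)*(1/1225)*(1 - 45342) + (841 + 229696)) = 1/((1/44)*(1/1225)*(-45341) + 230537) = 1/(-45341/53900 + 230537) = 1/(12425898959/53900) = 53900/12425898959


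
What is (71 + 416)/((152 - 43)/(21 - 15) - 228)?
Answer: -2922/1259 ≈ -2.3209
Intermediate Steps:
(71 + 416)/((152 - 43)/(21 - 15) - 228) = 487/(109/6 - 228) = 487/(-1259/6) = 487*(-6/1259) = -2922/1259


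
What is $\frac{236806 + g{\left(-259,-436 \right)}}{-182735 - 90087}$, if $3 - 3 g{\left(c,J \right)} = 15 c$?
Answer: $- \frac{119051}{136411} \approx -0.87274$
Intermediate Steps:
$g{\left(c,J \right)} = 1 - 5 c$ ($g{\left(c,J \right)} = 1 - \frac{15 c}{3} = 1 - 5 c$)
$\frac{236806 + g{\left(-259,-436 \right)}}{-182735 - 90087} = \frac{236806 + \left(1 - -1295\right)}{-182735 - 90087} = \frac{236806 + \left(1 + 1295\right)}{-272822} = \left(236806 + 1296\right) \left(- \frac{1}{272822}\right) = 238102 \left(- \frac{1}{272822}\right) = - \frac{119051}{136411}$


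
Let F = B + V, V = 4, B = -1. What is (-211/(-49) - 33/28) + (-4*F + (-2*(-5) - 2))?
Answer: -171/196 ≈ -0.87245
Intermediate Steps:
F = 3 (F = -1 + 4 = 3)
(-211/(-49) - 33/28) + (-4*F + (-2*(-5) - 2)) = (-211/(-49) - 33/28) + (-4*3 + (-2*(-5) - 2)) = (-211*(-1/49) - 33*1/28) + (-12 + (10 - 2)) = (211/49 - 33/28) + (-12 + 8) = 613/196 - 4 = -171/196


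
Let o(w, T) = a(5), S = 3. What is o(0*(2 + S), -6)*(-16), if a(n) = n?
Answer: -80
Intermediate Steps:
o(w, T) = 5
o(0*(2 + S), -6)*(-16) = 5*(-16) = -80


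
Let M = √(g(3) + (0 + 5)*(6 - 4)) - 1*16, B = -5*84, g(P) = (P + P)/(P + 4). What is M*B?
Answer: 6720 - 120*√133 ≈ 5336.1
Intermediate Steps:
g(P) = 2*P/(4 + P) (g(P) = (2*P)/(4 + P) = 2*P/(4 + P))
B = -420
M = -16 + 2*√133/7 (M = √(2*3/(4 + 3) + (0 + 5)*(6 - 4)) - 1*16 = √(2*3/7 + 5*2) - 16 = √(2*3*(⅐) + 10) - 16 = √(6/7 + 10) - 16 = √(76/7) - 16 = 2*√133/7 - 16 = -16 + 2*√133/7 ≈ -12.705)
M*B = (-16 + 2*√133/7)*(-420) = 6720 - 120*√133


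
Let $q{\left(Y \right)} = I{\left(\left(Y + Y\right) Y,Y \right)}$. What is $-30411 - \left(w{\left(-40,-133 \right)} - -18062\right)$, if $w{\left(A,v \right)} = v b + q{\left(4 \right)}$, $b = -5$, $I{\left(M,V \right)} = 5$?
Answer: $-49143$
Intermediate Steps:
$q{\left(Y \right)} = 5$
$w{\left(A,v \right)} = 5 - 5 v$ ($w{\left(A,v \right)} = v \left(-5\right) + 5 = - 5 v + 5 = 5 - 5 v$)
$-30411 - \left(w{\left(-40,-133 \right)} - -18062\right) = -30411 - \left(\left(5 - -665\right) - -18062\right) = -30411 - \left(\left(5 + 665\right) + 18062\right) = -30411 - \left(670 + 18062\right) = -30411 - 18732 = -49143$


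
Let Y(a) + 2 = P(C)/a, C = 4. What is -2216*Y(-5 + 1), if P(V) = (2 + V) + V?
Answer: 9972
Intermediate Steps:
P(V) = 2 + 2*V
Y(a) = -2 + 10/a (Y(a) = -2 + (2 + 2*4)/a = -2 + (2 + 8)/a = -2 + 10/a)
-2216*Y(-5 + 1) = -2216*(-2 + 10/(-5 + 1)) = -2216*(-2 + 10/(-4)) = -2216*(-2 + 10*(-¼)) = -2216*(-2 - 5/2) = -2216*(-9/2) = 9972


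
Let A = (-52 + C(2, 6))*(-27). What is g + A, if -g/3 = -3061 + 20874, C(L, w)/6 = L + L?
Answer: -52683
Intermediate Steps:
C(L, w) = 12*L (C(L, w) = 6*(L + L) = 6*(2*L) = 12*L)
A = 756 (A = (-52 + 12*2)*(-27) = (-52 + 24)*(-27) = -28*(-27) = 756)
g = -53439 (g = -3*(-3061 + 20874) = -3*17813 = -53439)
g + A = -53439 + 756 = -52683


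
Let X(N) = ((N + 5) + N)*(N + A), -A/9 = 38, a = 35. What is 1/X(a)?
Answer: -1/23025 ≈ -4.3431e-5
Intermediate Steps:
A = -342 (A = -9*38 = -342)
X(N) = (-342 + N)*(5 + 2*N) (X(N) = ((N + 5) + N)*(N - 342) = ((5 + N) + N)*(-342 + N) = (5 + 2*N)*(-342 + N) = (-342 + N)*(5 + 2*N))
1/X(a) = 1/(-1710 - 679*35 + 2*35²) = 1/(-1710 - 23765 + 2*1225) = 1/(-1710 - 23765 + 2450) = 1/(-23025) = -1/23025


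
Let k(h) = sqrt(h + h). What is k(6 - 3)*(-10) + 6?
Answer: 6 - 10*sqrt(6) ≈ -18.495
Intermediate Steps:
k(h) = sqrt(2)*sqrt(h) (k(h) = sqrt(2*h) = sqrt(2)*sqrt(h))
k(6 - 3)*(-10) + 6 = (sqrt(2)*sqrt(6 - 3))*(-10) + 6 = (sqrt(2)*sqrt(3))*(-10) + 6 = sqrt(6)*(-10) + 6 = -10*sqrt(6) + 6 = 6 - 10*sqrt(6)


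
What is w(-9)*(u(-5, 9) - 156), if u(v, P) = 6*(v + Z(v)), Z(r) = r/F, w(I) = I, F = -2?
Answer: 1539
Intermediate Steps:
Z(r) = -r/2 (Z(r) = r/(-2) = r*(-1/2) = -r/2)
u(v, P) = 3*v (u(v, P) = 6*(v - v/2) = 6*(v/2) = 3*v)
w(-9)*(u(-5, 9) - 156) = -9*(3*(-5) - 156) = -9*(-15 - 156) = -9*(-171) = 1539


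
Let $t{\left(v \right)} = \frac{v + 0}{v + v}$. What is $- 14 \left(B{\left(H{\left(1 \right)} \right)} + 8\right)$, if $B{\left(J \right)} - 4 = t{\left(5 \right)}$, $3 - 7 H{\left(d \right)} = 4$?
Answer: $-175$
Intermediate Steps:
$t{\left(v \right)} = \frac{1}{2}$ ($t{\left(v \right)} = \frac{v}{2 v} = v \frac{1}{2 v} = \frac{1}{2}$)
$H{\left(d \right)} = - \frac{1}{7}$ ($H{\left(d \right)} = \frac{3}{7} - \frac{4}{7} = - \frac{1}{7}$)
$B{\left(J \right)} = \frac{9}{2}$ ($B{\left(J \right)} = 4 + \frac{1}{2} = \frac{9}{2}$)
$- 14 \left(B{\left(H{\left(1 \right)} \right)} + 8\right) = - 14 \left(\frac{9}{2} + 8\right) = \left(-14\right) \frac{25}{2} = -175$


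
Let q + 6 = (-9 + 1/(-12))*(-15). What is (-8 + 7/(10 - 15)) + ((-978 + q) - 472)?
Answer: -26583/20 ≈ -1329.2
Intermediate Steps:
q = 521/4 (q = -6 + (-9 + 1/(-12))*(-15) = -6 + (-9 - 1/12)*(-15) = -6 - 109/12*(-15) = -6 + 545/4 = 521/4 ≈ 130.25)
(-8 + 7/(10 - 15)) + ((-978 + q) - 472) = (-8 + 7/(10 - 15)) + ((-978 + 521/4) - 472) = (-8 + 7/(-5)) + (-3391/4 - 472) = (-8 + 7*(-⅕)) - 5279/4 = (-8 - 7/5) - 5279/4 = -47/5 - 5279/4 = -26583/20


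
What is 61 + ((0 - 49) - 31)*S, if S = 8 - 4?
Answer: -259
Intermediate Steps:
S = 4
61 + ((0 - 49) - 31)*S = 61 + ((0 - 49) - 31)*4 = 61 + (-49 - 31)*4 = 61 - 80*4 = 61 - 320 = -259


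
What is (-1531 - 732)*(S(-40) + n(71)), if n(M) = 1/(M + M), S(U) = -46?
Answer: 14779653/142 ≈ 1.0408e+5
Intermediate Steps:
n(M) = 1/(2*M)
(-1531 - 732)*(S(-40) + n(71)) = (-1531 - 732)*(-46 + (½)/71) = -2263*(-46 + (½)*(1/71)) = -2263*(-46 + 1/142) = -2263*(-6531/142) = 14779653/142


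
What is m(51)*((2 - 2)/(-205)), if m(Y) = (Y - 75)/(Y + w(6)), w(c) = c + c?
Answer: 0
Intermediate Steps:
w(c) = 2*c
m(Y) = (-75 + Y)/(12 + Y) (m(Y) = (Y - 75)/(Y + 2*6) = (-75 + Y)/(Y + 12) = (-75 + Y)/(12 + Y))
m(51)*((2 - 2)/(-205)) = ((-75 + 51)/(12 + 51))*((2 - 2)/(-205)) = (-24/63)*(0*(-1/205)) = ((1/63)*(-24))*0 = -8/21*0 = 0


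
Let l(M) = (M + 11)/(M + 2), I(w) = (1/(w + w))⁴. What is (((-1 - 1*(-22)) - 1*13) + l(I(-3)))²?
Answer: 1225070001/6723649 ≈ 182.20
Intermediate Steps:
I(w) = 1/(16*w⁴) (I(w) = (1/(2*w))⁴ = 1/(16*w⁴))
l(M) = (11 + M)/(2 + M)
(((-1 - 1*(-22)) - 1*13) + l(I(-3)))² = (((-1 - 1*(-22)) - 1*13) + (11 + (1/16)/(-3)⁴)/(2 + (1/16)/(-3)⁴))² = (((-1 + 22) - 13) + (11 + (1/16)*(1/81))/(2 + (1/16)*(1/81)))² = ((21 - 13) + (11 + 1/1296)/(2 + 1/1296))² = (8 + (14257/1296)/(2593/1296))² = (8 + (1296/2593)*(14257/1296))² = (8 + 14257/2593)² = (35001/2593)² = 1225070001/6723649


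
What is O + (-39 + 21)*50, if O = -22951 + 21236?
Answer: -2615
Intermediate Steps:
O = -1715
O + (-39 + 21)*50 = -1715 + (-39 + 21)*50 = -1715 - 18*50 = -1715 - 900 = -2615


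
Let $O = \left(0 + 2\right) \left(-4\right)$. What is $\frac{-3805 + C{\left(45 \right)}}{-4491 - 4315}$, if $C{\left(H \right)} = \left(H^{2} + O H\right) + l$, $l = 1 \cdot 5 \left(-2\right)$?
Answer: $\frac{1075}{4403} \approx 0.24415$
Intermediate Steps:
$O = -8$ ($O = 2 \left(-4\right) = -8$)
$l = -10$ ($l = 5 \left(-2\right) = -10$)
$C{\left(H \right)} = -10 + H^{2} - 8 H$ ($C{\left(H \right)} = \left(H^{2} - 8 H\right) - 10 = -10 + H^{2} - 8 H$)
$\frac{-3805 + C{\left(45 \right)}}{-4491 - 4315} = \frac{-3805 - \left(370 - 2025\right)}{-4491 - 4315} = \frac{-3805 - -1655}{-8806} = \left(-3805 + 1655\right) \left(- \frac{1}{8806}\right) = \left(-2150\right) \left(- \frac{1}{8806}\right) = \frac{1075}{4403}$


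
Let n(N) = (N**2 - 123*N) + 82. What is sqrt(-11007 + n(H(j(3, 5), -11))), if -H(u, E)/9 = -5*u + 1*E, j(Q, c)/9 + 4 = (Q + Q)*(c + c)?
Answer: sqrt(516070099) ≈ 22717.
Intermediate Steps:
j(Q, c) = -36 + 36*Q*c (j(Q, c) = -36 + 9*((Q + Q)*(c + c)) = -36 + 9*((2*Q)*(2*c)) = -36 + 9*(4*Q*c) = -36 + 36*Q*c)
H(u, E) = -9*E + 45*u (H(u, E) = -9*(-5*u + 1*E) = -9*(-5*u + E) = -9*(E - 5*u) = -9*E + 45*u)
n(N) = 82 + N**2 - 123*N
sqrt(-11007 + n(H(j(3, 5), -11))) = sqrt(-11007 + (82 + (-9*(-11) + 45*(-36 + 36*3*5))**2 - 123*(-9*(-11) + 45*(-36 + 36*3*5)))) = sqrt(-11007 + (82 + (99 + 45*(-36 + 540))**2 - 123*(99 + 45*(-36 + 540)))) = sqrt(-11007 + (82 + (99 + 45*504)**2 - 123*(99 + 45*504))) = sqrt(-11007 + (82 + (99 + 22680)**2 - 123*(99 + 22680))) = sqrt(-11007 + (82 + 22779**2 - 123*22779)) = sqrt(-11007 + (82 + 518882841 - 2801817)) = sqrt(-11007 + 516081106) = sqrt(516070099)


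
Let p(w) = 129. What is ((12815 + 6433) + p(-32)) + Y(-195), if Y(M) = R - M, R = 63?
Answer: 19635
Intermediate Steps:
Y(M) = 63 - M
((12815 + 6433) + p(-32)) + Y(-195) = ((12815 + 6433) + 129) + (63 - 1*(-195)) = (19248 + 129) + (63 + 195) = 19377 + 258 = 19635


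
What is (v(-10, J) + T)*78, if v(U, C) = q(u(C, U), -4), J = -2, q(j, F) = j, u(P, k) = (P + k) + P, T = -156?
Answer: -13260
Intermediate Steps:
u(P, k) = k + 2*P
v(U, C) = U + 2*C
(v(-10, J) + T)*78 = ((-10 + 2*(-2)) - 156)*78 = ((-10 - 4) - 156)*78 = (-14 - 156)*78 = -170*78 = -13260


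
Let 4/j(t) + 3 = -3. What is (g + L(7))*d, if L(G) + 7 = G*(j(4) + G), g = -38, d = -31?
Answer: 62/3 ≈ 20.667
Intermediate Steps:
j(t) = -⅔ (j(t) = 4/(-3 - 3) = 4/(-6) = 4*(-⅙) = -⅔)
L(G) = -7 + G*(-⅔ + G)
(g + L(7))*d = (-38 + (-7 + 7² - ⅔*7))*(-31) = (-38 + (-7 + 49 - 14/3))*(-31) = (-38 + 112/3)*(-31) = -⅔*(-31) = 62/3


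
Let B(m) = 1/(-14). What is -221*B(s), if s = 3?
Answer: 221/14 ≈ 15.786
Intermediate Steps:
B(m) = -1/14
-221*B(s) = -221*(-1/14) = 221/14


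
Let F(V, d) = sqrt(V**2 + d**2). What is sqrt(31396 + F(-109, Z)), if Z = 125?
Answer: sqrt(31396 + sqrt(27506)) ≈ 177.66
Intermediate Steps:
sqrt(31396 + F(-109, Z)) = sqrt(31396 + sqrt((-109)**2 + 125**2)) = sqrt(31396 + sqrt(11881 + 15625)) = sqrt(31396 + sqrt(27506))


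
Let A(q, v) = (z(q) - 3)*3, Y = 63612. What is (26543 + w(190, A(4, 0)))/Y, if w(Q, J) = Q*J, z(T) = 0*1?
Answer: 1307/3348 ≈ 0.39038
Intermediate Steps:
z(T) = 0
A(q, v) = -9 (A(q, v) = (0 - 3)*3 = -3*3 = -9)
w(Q, J) = J*Q
(26543 + w(190, A(4, 0)))/Y = (26543 - 9*190)/63612 = (26543 - 1710)*(1/63612) = 24833*(1/63612) = 1307/3348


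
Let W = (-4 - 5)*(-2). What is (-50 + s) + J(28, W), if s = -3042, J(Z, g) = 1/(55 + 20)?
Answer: -231899/75 ≈ -3092.0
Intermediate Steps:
W = 18 (W = -9*(-2) = 18)
J(Z, g) = 1/75
(-50 + s) + J(28, W) = (-50 - 3042) + 1/75 = -3092 + 1/75 = -231899/75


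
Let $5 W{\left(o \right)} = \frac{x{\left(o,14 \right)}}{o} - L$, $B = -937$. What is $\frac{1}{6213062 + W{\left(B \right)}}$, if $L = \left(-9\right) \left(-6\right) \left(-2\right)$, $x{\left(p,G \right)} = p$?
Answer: $\frac{5}{31065419} \approx 1.6095 \cdot 10^{-7}$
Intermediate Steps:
$L = -108$ ($L = 54 \left(-2\right) = -108$)
$W{\left(o \right)} = \frac{109}{5}$ ($W{\left(o \right)} = \frac{\frac{o}{o} - -108}{5} = \frac{1 + 108}{5} = \frac{1}{5} \cdot 109 = \frac{109}{5}$)
$\frac{1}{6213062 + W{\left(B \right)}} = \frac{1}{6213062 + \frac{109}{5}} = \frac{1}{\frac{31065419}{5}} = \frac{5}{31065419}$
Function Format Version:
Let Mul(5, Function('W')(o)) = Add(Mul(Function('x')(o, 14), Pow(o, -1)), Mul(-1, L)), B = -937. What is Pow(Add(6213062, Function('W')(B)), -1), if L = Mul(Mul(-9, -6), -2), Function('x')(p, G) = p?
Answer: Rational(5, 31065419) ≈ 1.6095e-7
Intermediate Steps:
L = -108 (L = Mul(54, -2) = -108)
Function('W')(o) = Rational(109, 5) (Function('W')(o) = Mul(Rational(1, 5), Add(Mul(o, Pow(o, -1)), Mul(-1, -108))) = Mul(Rational(1, 5), Add(1, 108)) = Mul(Rational(1, 5), 109) = Rational(109, 5))
Pow(Add(6213062, Function('W')(B)), -1) = Pow(Add(6213062, Rational(109, 5)), -1) = Pow(Rational(31065419, 5), -1) = Rational(5, 31065419)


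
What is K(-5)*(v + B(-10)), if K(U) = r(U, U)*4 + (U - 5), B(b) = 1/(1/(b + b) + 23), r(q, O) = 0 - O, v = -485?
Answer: -2225950/459 ≈ -4849.6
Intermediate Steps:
r(q, O) = -O
B(b) = 1/(23 + 1/(2*b)) (B(b) = 1/(1/(2*b) + 23) = 1/(23 + 1/(2*b)))
K(U) = -5 - 3*U (K(U) = -U*4 + (U - 5) = -4*U + (-5 + U) = -5 - 3*U)
K(-5)*(v + B(-10)) = (-5 - 3*(-5))*(-485 + 2*(-10)/(1 + 46*(-10))) = (-5 + 15)*(-485 + 2*(-10)/(1 - 460)) = 10*(-485 + 2*(-10)/(-459)) = 10*(-485 + 2*(-10)*(-1/459)) = 10*(-485 + 20/459) = 10*(-222595/459) = -2225950/459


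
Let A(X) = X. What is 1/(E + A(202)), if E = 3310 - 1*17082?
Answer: -1/13570 ≈ -7.3692e-5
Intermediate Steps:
E = -13772 (E = 3310 - 17082 = -13772)
1/(E + A(202)) = 1/(-13772 + 202) = 1/(-13570) = -1/13570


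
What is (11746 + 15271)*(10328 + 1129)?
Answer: 309533769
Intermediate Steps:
(11746 + 15271)*(10328 + 1129) = 27017*11457 = 309533769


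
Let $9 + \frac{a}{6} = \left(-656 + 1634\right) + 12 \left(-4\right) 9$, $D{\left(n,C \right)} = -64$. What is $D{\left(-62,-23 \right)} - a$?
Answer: $-3286$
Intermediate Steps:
$a = 3222$ ($a = -54 + 6 \left(\left(-656 + 1634\right) + 12 \left(-4\right) 9\right) = -54 + 6 \left(978 - 432\right) = -54 + 6 \cdot 546 = -54 + 3276 = 3222$)
$D{\left(-62,-23 \right)} - a = -64 - 3222 = -3286$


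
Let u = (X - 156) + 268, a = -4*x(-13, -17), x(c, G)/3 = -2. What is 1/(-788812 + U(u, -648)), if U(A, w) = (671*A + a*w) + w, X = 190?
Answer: -1/602370 ≈ -1.6601e-6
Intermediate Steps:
x(c, G) = -6 (x(c, G) = 3*(-2) = -6)
a = 24 (a = -4*(-6) = 24)
u = 302 (u = (190 - 156) + 268 = 34 + 268 = 302)
U(A, w) = 25*w + 671*A (U(A, w) = (671*A + 24*w) + w = (24*w + 671*A) + w = 25*w + 671*A)
1/(-788812 + U(u, -648)) = 1/(-788812 + (25*(-648) + 671*302)) = 1/(-788812 + (-16200 + 202642)) = 1/(-788812 + 186442) = 1/(-602370) = -1/602370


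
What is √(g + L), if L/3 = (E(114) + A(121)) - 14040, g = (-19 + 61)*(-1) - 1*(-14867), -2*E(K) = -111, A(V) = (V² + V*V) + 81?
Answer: √243842/2 ≈ 246.90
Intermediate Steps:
A(V) = 81 + 2*V² (A(V) = (V² + V²) + 81 = 2*V² + 81 = 81 + 2*V²)
E(K) = 111/2 (E(K) = -½*(-111) = 111/2)
g = 14825 (g = 42*(-1) + 14867 = -42 + 14867 = 14825)
L = 92271/2 (L = 3*((111/2 + (81 + 2*121²)) - 14040) = 3*((111/2 + (81 + 2*14641)) - 14040) = 3*((111/2 + (81 + 29282)) - 14040) = 3*((111/2 + 29363) - 14040) = 3*(58837/2 - 14040) = 3*(30757/2) = 92271/2 ≈ 46136.)
√(g + L) = √(14825 + 92271/2) = √(121921/2) = √243842/2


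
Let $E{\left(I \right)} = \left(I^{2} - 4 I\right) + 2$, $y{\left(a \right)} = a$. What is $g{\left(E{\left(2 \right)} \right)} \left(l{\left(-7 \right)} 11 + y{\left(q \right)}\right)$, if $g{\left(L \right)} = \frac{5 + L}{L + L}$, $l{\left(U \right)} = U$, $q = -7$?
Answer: $63$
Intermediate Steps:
$E{\left(I \right)} = 2 + I^{2} - 4 I$
$g{\left(L \right)} = \frac{5 + L}{2 L}$
$g{\left(E{\left(2 \right)} \right)} \left(l{\left(-7 \right)} 11 + y{\left(q \right)}\right) = \frac{5 + \left(2 + 2^{2} - 8\right)}{2 \left(2 + 2^{2} - 8\right)} \left(\left(-7\right) 11 - 7\right) = \frac{5 + \left(2 + 4 - 8\right)}{2 \left(2 + 4 - 8\right)} \left(-77 - 7\right) = \frac{5 - 2}{2 \left(-2\right)} \left(-84\right) = \frac{1}{2} \left(- \frac{1}{2}\right) 3 \left(-84\right) = \left(- \frac{3}{4}\right) \left(-84\right) = 63$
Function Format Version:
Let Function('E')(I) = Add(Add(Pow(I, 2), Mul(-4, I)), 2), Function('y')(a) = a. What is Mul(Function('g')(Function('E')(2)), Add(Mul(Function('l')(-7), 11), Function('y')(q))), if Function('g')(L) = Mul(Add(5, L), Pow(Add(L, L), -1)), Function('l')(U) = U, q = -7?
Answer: 63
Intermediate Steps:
Function('E')(I) = Add(2, Pow(I, 2), Mul(-4, I))
Function('g')(L) = Mul(Rational(1, 2), Pow(L, -1), Add(5, L)) (Function('g')(L) = Mul(Add(5, L), Pow(Mul(2, L), -1)) = Mul(Add(5, L), Mul(Rational(1, 2), Pow(L, -1))) = Mul(Rational(1, 2), Pow(L, -1), Add(5, L)))
Mul(Function('g')(Function('E')(2)), Add(Mul(Function('l')(-7), 11), Function('y')(q))) = Mul(Mul(Rational(1, 2), Pow(Add(2, Pow(2, 2), Mul(-4, 2)), -1), Add(5, Add(2, Pow(2, 2), Mul(-4, 2)))), Add(Mul(-7, 11), -7)) = Mul(Mul(Rational(1, 2), Pow(Add(2, 4, -8), -1), Add(5, Add(2, 4, -8))), Add(-77, -7)) = Mul(Mul(Rational(1, 2), Pow(-2, -1), Add(5, -2)), -84) = Mul(Mul(Rational(1, 2), Rational(-1, 2), 3), -84) = Mul(Rational(-3, 4), -84) = 63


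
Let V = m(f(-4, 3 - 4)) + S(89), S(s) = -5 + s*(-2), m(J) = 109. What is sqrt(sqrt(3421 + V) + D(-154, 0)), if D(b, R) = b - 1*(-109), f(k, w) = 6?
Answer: sqrt(-45 + sqrt(3347)) ≈ 3.5851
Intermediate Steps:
D(b, R) = 109 + b (D(b, R) = b + 109 = 109 + b)
S(s) = -5 - 2*s
V = -74 (V = 109 + (-5 - 2*89) = 109 + (-5 - 178) = 109 - 183 = -74)
sqrt(sqrt(3421 + V) + D(-154, 0)) = sqrt(sqrt(3421 - 74) + (109 - 154)) = sqrt(sqrt(3347) - 45) = sqrt(-45 + sqrt(3347))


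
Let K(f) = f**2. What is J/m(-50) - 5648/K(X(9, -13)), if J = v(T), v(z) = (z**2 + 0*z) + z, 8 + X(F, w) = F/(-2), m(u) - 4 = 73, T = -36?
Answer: -136012/6875 ≈ -19.784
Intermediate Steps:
m(u) = 77 (m(u) = 4 + 73 = 77)
X(F, w) = -8 - F/2 (X(F, w) = -8 + F/(-2) = -8 + F*(-1/2) = -8 - F/2)
v(z) = z + z**2 (v(z) = (z**2 + 0) + z = z**2 + z = z + z**2)
J = 1260 (J = -36*(1 - 36) = -36*(-35) = 1260)
J/m(-50) - 5648/K(X(9, -13)) = 1260/77 - 5648/(-8 - 1/2*9)**2 = 1260*(1/77) - 5648/(-8 - 9/2)**2 = 180/11 - 5648/((-25/2)**2) = 180/11 - 5648/625/4 = 180/11 - 5648*4/625 = 180/11 - 22592/625 = -136012/6875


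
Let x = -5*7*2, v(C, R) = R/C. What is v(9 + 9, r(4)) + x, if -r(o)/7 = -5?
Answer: -1225/18 ≈ -68.056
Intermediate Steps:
r(o) = 35 (r(o) = -7*(-5) = 35)
x = -70 (x = -35*2 = -70)
v(9 + 9, r(4)) + x = 35/(9 + 9) - 70 = 35/18 - 70 = -1225/18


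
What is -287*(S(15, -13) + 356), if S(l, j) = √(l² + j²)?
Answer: -102172 - 287*√394 ≈ -1.0787e+5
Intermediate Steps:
S(l, j) = √(j² + l²)
-287*(S(15, -13) + 356) = -287*(√((-13)² + 15²) + 356) = -287*(√(169 + 225) + 356) = -287*(√394 + 356) = -287*(356 + √394) = -102172 - 287*√394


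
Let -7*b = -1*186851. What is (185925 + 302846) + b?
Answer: 515464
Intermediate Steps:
b = 26693 (b = -(-1)*186851/7 = -1/7*(-186851) = 26693)
(185925 + 302846) + b = (185925 + 302846) + 26693 = 488771 + 26693 = 515464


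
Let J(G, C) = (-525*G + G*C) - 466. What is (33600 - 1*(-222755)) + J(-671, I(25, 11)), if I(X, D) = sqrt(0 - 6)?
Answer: 608164 - 671*I*sqrt(6) ≈ 6.0816e+5 - 1643.6*I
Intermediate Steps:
I(X, D) = I*sqrt(6) (I(X, D) = sqrt(-6) = I*sqrt(6))
J(G, C) = -466 - 525*G + C*G (J(G, C) = (-525*G + C*G) - 466 = -466 - 525*G + C*G)
(33600 - 1*(-222755)) + J(-671, I(25, 11)) = (33600 - 1*(-222755)) + (-466 - 525*(-671) + (I*sqrt(6))*(-671)) = (33600 + 222755) + (-466 + 352275 - 671*I*sqrt(6)) = 256355 + (351809 - 671*I*sqrt(6)) = 608164 - 671*I*sqrt(6)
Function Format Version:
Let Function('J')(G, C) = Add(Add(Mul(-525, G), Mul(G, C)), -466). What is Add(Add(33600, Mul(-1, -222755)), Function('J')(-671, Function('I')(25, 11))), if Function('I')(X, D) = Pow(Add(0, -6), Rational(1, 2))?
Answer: Add(608164, Mul(-671, I, Pow(6, Rational(1, 2)))) ≈ Add(6.0816e+5, Mul(-1643.6, I))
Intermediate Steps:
Function('I')(X, D) = Mul(I, Pow(6, Rational(1, 2))) (Function('I')(X, D) = Pow(-6, Rational(1, 2)) = Mul(I, Pow(6, Rational(1, 2))))
Function('J')(G, C) = Add(-466, Mul(-525, G), Mul(C, G)) (Function('J')(G, C) = Add(Add(Mul(-525, G), Mul(C, G)), -466) = Add(-466, Mul(-525, G), Mul(C, G)))
Add(Add(33600, Mul(-1, -222755)), Function('J')(-671, Function('I')(25, 11))) = Add(Add(33600, Mul(-1, -222755)), Add(-466, Mul(-525, -671), Mul(Mul(I, Pow(6, Rational(1, 2))), -671))) = Add(Add(33600, 222755), Add(-466, 352275, Mul(-671, I, Pow(6, Rational(1, 2))))) = Add(256355, Add(351809, Mul(-671, I, Pow(6, Rational(1, 2))))) = Add(608164, Mul(-671, I, Pow(6, Rational(1, 2))))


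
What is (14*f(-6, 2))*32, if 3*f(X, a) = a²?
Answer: 1792/3 ≈ 597.33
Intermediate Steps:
f(X, a) = a²/3
(14*f(-6, 2))*32 = (14*((⅓)*2²))*32 = (14*((⅓)*4))*32 = (14*(4/3))*32 = (56/3)*32 = 1792/3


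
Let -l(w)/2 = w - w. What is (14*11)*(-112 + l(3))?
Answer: -17248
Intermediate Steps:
l(w) = 0 (l(w) = -2*(w - w) = -2*0 = 0)
(14*11)*(-112 + l(3)) = (14*11)*(-112 + 0) = 154*(-112) = -17248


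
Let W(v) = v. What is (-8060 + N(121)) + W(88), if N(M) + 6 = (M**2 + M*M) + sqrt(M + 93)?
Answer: 21304 + sqrt(214) ≈ 21319.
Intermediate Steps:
N(M) = -6 + sqrt(93 + M) + 2*M**2 (N(M) = -6 + ((M**2 + M*M) + sqrt(M + 93)) = -6 + ((M**2 + M**2) + sqrt(93 + M)) = -6 + (2*M**2 + sqrt(93 + M)) = -6 + (sqrt(93 + M) + 2*M**2) = -6 + sqrt(93 + M) + 2*M**2)
(-8060 + N(121)) + W(88) = (-8060 + (-6 + sqrt(93 + 121) + 2*121**2)) + 88 = (-8060 + (-6 + sqrt(214) + 2*14641)) + 88 = (-8060 + (-6 + sqrt(214) + 29282)) + 88 = (-8060 + (29276 + sqrt(214))) + 88 = (21216 + sqrt(214)) + 88 = 21304 + sqrt(214)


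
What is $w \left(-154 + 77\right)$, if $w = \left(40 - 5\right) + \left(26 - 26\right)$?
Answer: $-2695$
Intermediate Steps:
$w = 35$ ($w = 35 + 0 = 35$)
$w \left(-154 + 77\right) = 35 \left(-154 + 77\right) = 35 \left(-77\right) = -2695$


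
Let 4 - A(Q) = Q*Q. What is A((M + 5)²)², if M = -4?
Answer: 9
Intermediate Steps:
A(Q) = 4 - Q² (A(Q) = 4 - Q*Q = 4 - Q²)
A((M + 5)²)² = (4 - ((-4 + 5)²)²)² = (4 - (1²)²)² = (4 - 1*1²)² = (4 - 1*1)² = (4 - 1)² = 3² = 9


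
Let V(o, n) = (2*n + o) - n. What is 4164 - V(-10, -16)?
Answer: 4190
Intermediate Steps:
V(o, n) = n + o (V(o, n) = (o + 2*n) - n = n + o)
4164 - V(-10, -16) = 4164 - (-16 - 10) = 4164 - 1*(-26) = 4164 + 26 = 4190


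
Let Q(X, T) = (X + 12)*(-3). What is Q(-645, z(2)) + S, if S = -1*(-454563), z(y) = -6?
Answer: 456462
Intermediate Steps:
Q(X, T) = -36 - 3*X (Q(X, T) = (12 + X)*(-3) = -36 - 3*X)
S = 454563
Q(-645, z(2)) + S = (-36 - 3*(-645)) + 454563 = (-36 + 1935) + 454563 = 1899 + 454563 = 456462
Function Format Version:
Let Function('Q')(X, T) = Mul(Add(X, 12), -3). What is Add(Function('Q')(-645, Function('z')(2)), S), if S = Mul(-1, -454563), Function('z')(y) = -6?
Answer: 456462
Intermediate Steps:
Function('Q')(X, T) = Add(-36, Mul(-3, X)) (Function('Q')(X, T) = Mul(Add(12, X), -3) = Add(-36, Mul(-3, X)))
S = 454563
Add(Function('Q')(-645, Function('z')(2)), S) = Add(Add(-36, Mul(-3, -645)), 454563) = Add(Add(-36, 1935), 454563) = Add(1899, 454563) = 456462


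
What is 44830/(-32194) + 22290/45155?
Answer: -130669439/145372007 ≈ -0.89886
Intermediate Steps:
44830/(-32194) + 22290/45155 = 44830*(-1/32194) + 22290*(1/45155) = -22415/16097 + 4458/9031 = -130669439/145372007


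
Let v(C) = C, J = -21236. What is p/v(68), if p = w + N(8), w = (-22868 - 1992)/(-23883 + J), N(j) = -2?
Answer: -32689/1534046 ≈ -0.021309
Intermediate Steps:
w = 24860/45119 (w = (-22868 - 1992)/(-23883 - 21236) = -24860/(-45119) = -24860*(-1/45119) = 24860/45119 ≈ 0.55099)
p = -65378/45119 (p = 24860/45119 - 2 = -65378/45119 ≈ -1.4490)
p/v(68) = -65378/45119/68 = -65378/45119*1/68 = -32689/1534046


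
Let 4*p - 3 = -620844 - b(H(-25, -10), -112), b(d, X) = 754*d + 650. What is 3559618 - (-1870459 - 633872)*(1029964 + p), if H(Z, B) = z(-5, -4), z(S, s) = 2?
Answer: 8757301626139/4 ≈ 2.1893e+12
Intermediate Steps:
H(Z, B) = 2
b(d, X) = 650 + 754*d
p = -622999/4 (p = ¾ + (-620844 - (650 + 754*2))/4 = ¾ + (-620844 - (650 + 1508))/4 = ¾ + (-620844 - 1*2158)/4 = ¾ + (-620844 - 2158)/4 = ¾ + (¼)*(-623002) = ¾ - 311501/2 = -622999/4 ≈ -1.5575e+5)
3559618 - (-1870459 - 633872)*(1029964 + p) = 3559618 - (-1870459 - 633872)*(1029964 - 622999/4) = 3559618 - (-2504331)*3496857/4 = 3559618 - 1*(-8757287387667/4) = 3559618 + 8757287387667/4 = 8757301626139/4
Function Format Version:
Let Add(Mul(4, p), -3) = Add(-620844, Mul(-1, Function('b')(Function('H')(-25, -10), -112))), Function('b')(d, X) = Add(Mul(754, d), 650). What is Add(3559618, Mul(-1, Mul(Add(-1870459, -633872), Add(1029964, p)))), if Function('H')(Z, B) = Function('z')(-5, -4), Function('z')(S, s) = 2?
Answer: Rational(8757301626139, 4) ≈ 2.1893e+12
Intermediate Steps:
Function('H')(Z, B) = 2
Function('b')(d, X) = Add(650, Mul(754, d))
p = Rational(-622999, 4) (p = Add(Rational(3, 4), Mul(Rational(1, 4), Add(-620844, Mul(-1, Add(650, Mul(754, 2)))))) = Add(Rational(3, 4), Mul(Rational(1, 4), Add(-620844, Mul(-1, Add(650, 1508))))) = Add(Rational(3, 4), Mul(Rational(1, 4), Add(-620844, Mul(-1, 2158)))) = Add(Rational(3, 4), Mul(Rational(1, 4), Add(-620844, -2158))) = Add(Rational(3, 4), Mul(Rational(1, 4), -623002)) = Add(Rational(3, 4), Rational(-311501, 2)) = Rational(-622999, 4) ≈ -1.5575e+5)
Add(3559618, Mul(-1, Mul(Add(-1870459, -633872), Add(1029964, p)))) = Add(3559618, Mul(-1, Mul(Add(-1870459, -633872), Add(1029964, Rational(-622999, 4))))) = Add(3559618, Mul(-1, Mul(-2504331, Rational(3496857, 4)))) = Add(3559618, Mul(-1, Rational(-8757287387667, 4))) = Add(3559618, Rational(8757287387667, 4)) = Rational(8757301626139, 4)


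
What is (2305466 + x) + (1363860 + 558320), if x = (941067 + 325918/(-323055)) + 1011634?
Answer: 1996591674167/323055 ≈ 6.1803e+6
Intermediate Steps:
x = 630829495637/323055 (x = (941067 + 325918*(-1/323055)) + 1011634 = (941067 - 325918/323055) + 1011634 = 304016073767/323055 + 1011634 = 630829495637/323055 ≈ 1.9527e+6)
(2305466 + x) + (1363860 + 558320) = (2305466 + 630829495637/323055) + (1363860 + 558320) = 1375621814267/323055 + 1922180 = 1996591674167/323055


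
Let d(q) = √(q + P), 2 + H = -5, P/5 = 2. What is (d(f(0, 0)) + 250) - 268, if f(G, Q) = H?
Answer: -18 + √3 ≈ -16.268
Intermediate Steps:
P = 10 (P = 5*2 = 10)
H = -7 (H = -2 - 5 = -7)
f(G, Q) = -7
d(q) = √(10 + q) (d(q) = √(q + 10) = √(10 + q))
(d(f(0, 0)) + 250) - 268 = (√(10 - 7) + 250) - 268 = (√3 + 250) - 268 = (250 + √3) - 268 = -18 + √3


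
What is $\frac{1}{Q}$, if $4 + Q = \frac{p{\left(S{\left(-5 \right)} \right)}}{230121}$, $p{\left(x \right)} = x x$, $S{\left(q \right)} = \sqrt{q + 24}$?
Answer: $- \frac{230121}{920465} \approx -0.25001$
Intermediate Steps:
$S{\left(q \right)} = \sqrt{24 + q}$
$p{\left(x \right)} = x^{2}$
$Q = - \frac{920465}{230121}$ ($Q = -4 + \frac{\left(\sqrt{24 - 5}\right)^{2}}{230121} = -4 + \left(\sqrt{19}\right)^{2} \cdot \frac{1}{230121} = -4 + 19 \cdot \frac{1}{230121} = -4 + \frac{19}{230121} = - \frac{920465}{230121} \approx -3.9999$)
$\frac{1}{Q} = \frac{1}{- \frac{920465}{230121}} = - \frac{230121}{920465}$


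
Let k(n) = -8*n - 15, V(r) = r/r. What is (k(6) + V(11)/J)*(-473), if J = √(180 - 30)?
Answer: 29799 - 473*√6/30 ≈ 29760.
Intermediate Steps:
V(r) = 1
k(n) = -15 - 8*n
J = 5*√6 (J = √150 = 5*√6 ≈ 12.247)
(k(6) + V(11)/J)*(-473) = ((-15 - 8*6) + 1/(5*√6))*(-473) = ((-15 - 48) + 1*(√6/30))*(-473) = (-63 + √6/30)*(-473) = 29799 - 473*√6/30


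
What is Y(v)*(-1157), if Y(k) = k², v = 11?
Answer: -139997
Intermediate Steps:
Y(v)*(-1157) = 11²*(-1157) = 121*(-1157) = -139997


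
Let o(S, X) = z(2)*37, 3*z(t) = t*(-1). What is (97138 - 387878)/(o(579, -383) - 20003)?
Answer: 872220/60083 ≈ 14.517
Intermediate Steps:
z(t) = -t/3 (z(t) = (t*(-1))/3 = (-t)/3 = -t/3)
o(S, X) = -74/3 (o(S, X) = -⅓*2*37 = -⅔*37 = -74/3)
(97138 - 387878)/(o(579, -383) - 20003) = (97138 - 387878)/(-74/3 - 20003) = -290740/(-60083/3) = -290740*(-3/60083) = 872220/60083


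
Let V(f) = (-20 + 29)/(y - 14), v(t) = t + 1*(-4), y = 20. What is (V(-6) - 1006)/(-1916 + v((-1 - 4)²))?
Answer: 2009/3790 ≈ 0.53008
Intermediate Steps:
v(t) = -4 + t (v(t) = t - 4 = -4 + t)
V(f) = 3/2 (V(f) = (-20 + 29)/(20 - 14) = 9/6 = 9*(⅙) = 3/2)
(V(-6) - 1006)/(-1916 + v((-1 - 4)²)) = (3/2 - 1006)/(-1916 + (-4 + (-1 - 4)²)) = -2009/(2*(-1916 + (-4 + (-5)²))) = -2009/(2*(-1916 + (-4 + 25))) = -2009/(2*(-1916 + 21)) = -2009/2/(-1895) = -2009/2*(-1/1895) = 2009/3790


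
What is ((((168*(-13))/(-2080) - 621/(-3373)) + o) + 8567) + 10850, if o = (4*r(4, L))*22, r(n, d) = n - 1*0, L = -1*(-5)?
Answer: 1333699993/67460 ≈ 19770.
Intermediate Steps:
L = 5
r(n, d) = n (r(n, d) = n + 0 = n)
o = 352 (o = (4*4)*22 = 16*22 = 352)
((((168*(-13))/(-2080) - 621/(-3373)) + o) + 8567) + 10850 = ((((168*(-13))/(-2080) - 621/(-3373)) + 352) + 8567) + 10850 = (((-2184*(-1/2080) - 621*(-1/3373)) + 352) + 8567) + 10850 = (((21/20 + 621/3373) + 352) + 8567) + 10850 = ((83253/67460 + 352) + 8567) + 10850 = (23829173/67460 + 8567) + 10850 = 601758993/67460 + 10850 = 1333699993/67460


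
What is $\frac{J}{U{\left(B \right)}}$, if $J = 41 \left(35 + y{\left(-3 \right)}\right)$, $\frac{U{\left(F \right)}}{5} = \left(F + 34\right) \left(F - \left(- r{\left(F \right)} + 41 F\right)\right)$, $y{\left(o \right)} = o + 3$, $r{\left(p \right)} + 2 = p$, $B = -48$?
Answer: $- \frac{41}{3740} \approx -0.010963$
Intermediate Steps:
$r{\left(p \right)} = -2 + p$
$y{\left(o \right)} = 3 + o$
$U{\left(F \right)} = 5 \left(-2 - 39 F\right) \left(34 + F\right)$ ($U{\left(F \right)} = 5 \left(F + 34\right) \left(F - \left(2 + 40 F\right)\right) = 5 \left(34 + F\right) \left(F - \left(2 + 40 F\right)\right) = 5 \left(34 + F\right) \left(-2 - 39 F\right) = 5 \left(-2 - 39 F\right) \left(34 + F\right)$)
$J = 1435$ ($J = 41 \left(35 + \left(3 - 3\right)\right) = 41 \left(35 + 0\right) = 41 \cdot 35 = 1435$)
$\frac{J}{U{\left(B \right)}} = \frac{1435}{-340 - -318720 - 195 \left(-48\right)^{2}} = \frac{1435}{-340 + 318720 - 449280} = \frac{1435}{-130900} = 1435 \left(- \frac{1}{130900}\right) = - \frac{41}{3740}$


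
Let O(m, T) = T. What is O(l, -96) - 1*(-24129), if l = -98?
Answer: 24033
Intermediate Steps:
O(l, -96) - 1*(-24129) = -96 - 1*(-24129) = -96 + 24129 = 24033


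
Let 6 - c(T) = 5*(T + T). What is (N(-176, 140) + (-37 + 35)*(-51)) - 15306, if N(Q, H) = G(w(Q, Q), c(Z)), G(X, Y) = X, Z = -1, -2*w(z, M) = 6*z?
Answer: -14676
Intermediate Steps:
w(z, M) = -3*z
c(T) = 6 - 10*T (c(T) = 6 - 5*(T + T) = 6 - 5*2*T = 6 - 10*T)
N(Q, H) = -3*Q
(N(-176, 140) + (-37 + 35)*(-51)) - 15306 = (-3*(-176) + (-37 + 35)*(-51)) - 15306 = (528 - 2*(-51)) - 15306 = (528 + 102) - 15306 = 630 - 15306 = -14676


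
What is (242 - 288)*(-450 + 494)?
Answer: -2024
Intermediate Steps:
(242 - 288)*(-450 + 494) = -46*44 = -2024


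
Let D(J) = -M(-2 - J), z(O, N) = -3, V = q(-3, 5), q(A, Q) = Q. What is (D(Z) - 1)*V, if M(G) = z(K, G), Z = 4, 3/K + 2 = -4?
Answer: 10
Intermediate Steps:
K = -½ (K = 3/(-2 - 4) = 3/(-6) = 3*(-⅙) = -½ ≈ -0.50000)
V = 5
M(G) = -3
D(J) = 3 (D(J) = -1*(-3) = 3)
(D(Z) - 1)*V = (3 - 1)*5 = 2*5 = 10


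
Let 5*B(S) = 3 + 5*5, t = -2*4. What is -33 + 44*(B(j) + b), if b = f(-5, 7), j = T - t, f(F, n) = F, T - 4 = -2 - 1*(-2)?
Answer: -33/5 ≈ -6.6000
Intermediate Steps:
T = 4 (T = 4 + (-2 - 1*(-2)) = 4 + (-2 + 2) = 4 + 0 = 4)
t = -8
j = 12 (j = 4 - 1*(-8) = 4 + 8 = 12)
b = -5
B(S) = 28/5 (B(S) = (3 + 5*5)/5 = (3 + 25)/5 = (1/5)*28 = 28/5)
-33 + 44*(B(j) + b) = -33 + 44*(28/5 - 5) = -33 + 44*(3/5) = -33 + 132/5 = -33/5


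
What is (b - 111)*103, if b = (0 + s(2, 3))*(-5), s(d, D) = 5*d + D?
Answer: -18128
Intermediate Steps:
s(d, D) = D + 5*d
b = -65 (b = (0 + (3 + 5*2))*(-5) = (0 + (3 + 10))*(-5) = (0 + 13)*(-5) = 13*(-5) = -65)
(b - 111)*103 = (-65 - 111)*103 = -176*103 = -18128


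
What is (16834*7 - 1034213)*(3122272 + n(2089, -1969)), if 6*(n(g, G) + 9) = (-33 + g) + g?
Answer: -17170780914125/6 ≈ -2.8618e+12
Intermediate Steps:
n(g, G) = -29/2 + g/3 (n(g, G) = -9 + ((-33 + g) + g)/6 = -9 + (-33 + 2*g)/6 = -9 + (-11/2 + g/3) = -29/2 + g/3)
(16834*7 - 1034213)*(3122272 + n(2089, -1969)) = (16834*7 - 1034213)*(3122272 + (-29/2 + (1/3)*2089)) = (117838 - 1034213)*(3122272 + (-29/2 + 2089/3)) = -916375*(3122272 + 4091/6) = -916375*18737723/6 = -17170780914125/6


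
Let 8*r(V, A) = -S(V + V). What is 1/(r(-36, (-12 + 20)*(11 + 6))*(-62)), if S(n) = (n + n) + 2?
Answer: -2/2201 ≈ -0.00090868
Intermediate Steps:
S(n) = 2 + 2*n (S(n) = 2*n + 2 = 2 + 2*n)
r(V, A) = -¼ - V/2 (r(V, A) = (-(2 + 2*(V + V)))/8 = (-(2 + 2*(2*V)))/8 = (-(2 + 4*V))/8 = (-2 - 4*V)/8 = -¼ - V/2)
1/(r(-36, (-12 + 20)*(11 + 6))*(-62)) = 1/((-¼ - ½*(-36))*(-62)) = 1/((-¼ + 18)*(-62)) = 1/((71/4)*(-62)) = 1/(-2201/2) = -2/2201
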